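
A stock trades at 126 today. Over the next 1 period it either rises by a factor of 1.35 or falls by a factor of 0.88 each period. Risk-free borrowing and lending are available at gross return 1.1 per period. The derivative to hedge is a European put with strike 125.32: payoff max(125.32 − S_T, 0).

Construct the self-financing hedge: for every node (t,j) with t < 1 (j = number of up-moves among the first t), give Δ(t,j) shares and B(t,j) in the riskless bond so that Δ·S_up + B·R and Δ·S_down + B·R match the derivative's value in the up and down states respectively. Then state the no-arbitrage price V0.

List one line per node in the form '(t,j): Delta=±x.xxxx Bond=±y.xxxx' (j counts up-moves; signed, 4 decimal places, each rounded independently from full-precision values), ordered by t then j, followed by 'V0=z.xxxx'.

Risk-neutral probability p* = (R−d)/(u−d) = (1.1−0.88)/(1.35−0.88) = 0.4681.
Payoff layer (t=1): V(1,0)=14.4400, V(1,1)=0.0000
(0,0): S=126.0000. Δ = (V_up−V_dn)/(S_up−S_dn) = (0.0000−14.4400)/(170.1000−110.8800) = -0.2438. V = [p*·0.0000 + (1−p*)·14.4400]/1.1 = 6.9826. B = V − Δ·S = 37.7060.
Self-financing check: at every node Δ·S+B equals the discounted successor values.

(0,0): Delta=-0.2438 Bond=37.7060
V0=6.9826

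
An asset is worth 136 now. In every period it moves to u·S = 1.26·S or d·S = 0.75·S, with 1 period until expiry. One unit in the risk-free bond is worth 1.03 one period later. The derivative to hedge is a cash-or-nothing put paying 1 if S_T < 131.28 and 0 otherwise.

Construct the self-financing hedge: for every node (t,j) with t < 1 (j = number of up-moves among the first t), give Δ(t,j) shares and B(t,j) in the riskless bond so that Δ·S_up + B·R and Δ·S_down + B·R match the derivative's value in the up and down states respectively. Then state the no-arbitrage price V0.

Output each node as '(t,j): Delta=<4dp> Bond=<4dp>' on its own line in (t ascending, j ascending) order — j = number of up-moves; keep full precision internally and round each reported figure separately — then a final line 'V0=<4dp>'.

The replicating-portfolio and risk-neutral prices coincide; use p* = (1.03−0.75)/(1.26−0.75) = 0.5490 for the latter.
Payoff layer (t=1): V(1,0)=1.0000, V(1,1)=0.0000
Node (0,0) S=136.0000: V=(p*·0.0000+(1−p*)·1.0000)/1.03=0.4378; Δ=(0.0000−1.0000)/(171.3600−102.0000)=-0.0144; B=V−Δ·S=2.3986
Self-financing check: at every node Δ·S+B equals the discounted successor values.

(0,0): Delta=-0.0144 Bond=2.3986
V0=0.4378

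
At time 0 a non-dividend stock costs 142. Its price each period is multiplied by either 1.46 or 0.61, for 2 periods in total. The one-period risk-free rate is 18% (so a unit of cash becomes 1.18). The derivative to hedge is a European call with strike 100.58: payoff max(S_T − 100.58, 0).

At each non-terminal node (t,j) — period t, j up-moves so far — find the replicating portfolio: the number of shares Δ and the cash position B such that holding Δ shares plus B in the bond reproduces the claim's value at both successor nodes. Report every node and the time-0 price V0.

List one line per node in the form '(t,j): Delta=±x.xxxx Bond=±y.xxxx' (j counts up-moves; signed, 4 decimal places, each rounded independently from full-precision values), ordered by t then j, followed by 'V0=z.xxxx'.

No-arbitrage ⇒ martingale measure with p* = (R−d)/(u−d) = 0.6706.
At expiry t=2: V(2,0)=0.0000, V(2,1)=25.8852, V(2,2)=202.1072
  t=1,j=0: stock 86.6200 → up 126.4652 (V=25.8852), down 52.8382 (V=0.0000). Price 14.7104; hedge Δ=0.3516, bond B=-15.7427.
  t=1,j=1: stock 207.3200 → up 302.6872 (V=202.1072), down 126.4652 (V=25.8852). Price 122.0827; hedge Δ=1.0000, bond B=-85.2373.
  t=0,j=0: stock 142.0000 → up 207.3200 (V=122.0827), down 86.6200 (V=14.7104). Price 73.4856; hedge Δ=0.8896, bond B=-52.8347.
Each (Δ,B) replicates both successor values, so the strategy is self-financing and V0 is arbitrage-free.

(0,0): Delta=0.8896 Bond=-52.8347
(1,0): Delta=0.3516 Bond=-15.7427
(1,1): Delta=1.0000 Bond=-85.2373
V0=73.4856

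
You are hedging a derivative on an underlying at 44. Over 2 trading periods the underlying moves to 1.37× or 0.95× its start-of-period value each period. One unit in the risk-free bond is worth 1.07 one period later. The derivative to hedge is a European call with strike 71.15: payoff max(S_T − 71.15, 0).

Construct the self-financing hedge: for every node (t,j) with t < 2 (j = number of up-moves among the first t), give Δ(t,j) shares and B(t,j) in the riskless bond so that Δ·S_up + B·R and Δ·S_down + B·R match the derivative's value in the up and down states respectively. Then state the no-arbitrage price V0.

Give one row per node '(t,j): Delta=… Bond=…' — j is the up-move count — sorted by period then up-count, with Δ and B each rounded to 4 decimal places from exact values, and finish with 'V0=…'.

Risk-neutral probability p* = (R−d)/(u−d) = (1.07−0.95)/(1.37−0.95) = 0.2857.
Terminal values V(2,·): V(2,0)=0.0000, V(2,1)=0.0000, V(2,2)=11.4336
Node (1,0) S=41.8000: V=(p*·0.0000+(1−p*)·0.0000)/1.07=0.0000; Δ=(0.0000−0.0000)/(57.2660−39.7100)=0.0000; B=V−Δ·S=0.0000
Node (1,1) S=60.2800: V=(p*·11.4336+(1−p*)·0.0000)/1.07=3.0530; Δ=(11.4336−0.0000)/(82.5836−57.2660)=0.4516; B=V−Δ·S=-24.1698
Node (0,0) S=44.0000: V=(p*·3.0530+(1−p*)·0.0000)/1.07=0.8152; Δ=(3.0530−0.0000)/(60.2800−41.8000)=0.1652; B=V−Δ·S=-6.4539
The time-0 hedge costs 0.8152, which is the no-arbitrage price.

(0,0): Delta=0.1652 Bond=-6.4539
(1,0): Delta=0.0000 Bond=0.0000
(1,1): Delta=0.4516 Bond=-24.1698
V0=0.8152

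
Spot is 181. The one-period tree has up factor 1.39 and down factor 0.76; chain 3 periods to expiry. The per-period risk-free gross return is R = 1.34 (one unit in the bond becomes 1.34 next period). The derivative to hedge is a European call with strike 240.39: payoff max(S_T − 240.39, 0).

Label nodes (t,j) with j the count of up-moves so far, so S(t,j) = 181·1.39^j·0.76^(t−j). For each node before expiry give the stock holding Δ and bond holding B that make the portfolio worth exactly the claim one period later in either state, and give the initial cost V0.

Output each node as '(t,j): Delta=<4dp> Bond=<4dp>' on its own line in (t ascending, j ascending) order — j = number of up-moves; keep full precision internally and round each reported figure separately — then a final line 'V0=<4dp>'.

No-arbitrage ⇒ martingale measure with p* = (R−d)/(u−d) = 0.9206.
Payoff layer (t=3): V(3,0)=0.0000, V(3,1)=0.0000, V(3,2)=25.3897, V(3,3)=245.7070
  t=2,j=0: stock 104.5456 → up 145.3184 (V=0.0000), down 79.4547 (V=0.0000). Price 0.0000; hedge Δ=0.0000, bond B=0.0000.
  t=2,j=1: stock 191.2084 → up 265.7797 (V=25.3897), down 145.3184 (V=0.0000). Price 17.4437; hedge Δ=0.2108, bond B=-22.8573.
  t=2,j=2: stock 349.7101 → up 486.0970 (V=245.7070), down 265.7797 (V=25.3897). Price 170.3146; hedge Δ=1.0000, bond B=-179.3955.
  t=1,j=0: stock 137.5600 → up 191.2084 (V=17.4437), down 104.5456 (V=0.0000). Price 11.9846; hedge Δ=0.2013, bond B=-15.7039.
  t=1,j=1: stock 251.5900 → up 349.7101 (V=170.3146), down 191.2084 (V=17.4437). Price 118.0462; hedge Δ=0.9645, bond B=-124.6059.
  t=0,j=0: stock 181.0000 → up 251.5900 (V=118.0462), down 137.5600 (V=11.9846). Price 81.8124; hedge Δ=0.9301, bond B=-86.5394.
Self-financing check: at every node Δ·S+B equals the discounted successor values.

(0,0): Delta=0.9301 Bond=-86.5394
(1,0): Delta=0.2013 Bond=-15.7039
(1,1): Delta=0.9645 Bond=-124.6059
(2,0): Delta=0.0000 Bond=0.0000
(2,1): Delta=0.2108 Bond=-22.8573
(2,2): Delta=1.0000 Bond=-179.3955
V0=81.8124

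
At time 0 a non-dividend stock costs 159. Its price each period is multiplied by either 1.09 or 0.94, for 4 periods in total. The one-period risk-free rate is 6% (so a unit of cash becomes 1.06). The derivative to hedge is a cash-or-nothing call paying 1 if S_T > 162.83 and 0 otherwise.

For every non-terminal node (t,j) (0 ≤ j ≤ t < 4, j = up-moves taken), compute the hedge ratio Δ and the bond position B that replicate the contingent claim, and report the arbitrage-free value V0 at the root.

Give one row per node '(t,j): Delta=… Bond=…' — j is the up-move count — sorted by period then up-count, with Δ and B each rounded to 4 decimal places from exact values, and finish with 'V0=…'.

Risk-neutral probability p* = (R−d)/(u−d) = (1.06−0.94)/(1.09−0.94) = 0.8000.
Terminal values V(4,·): V(4,0)=0.0000, V(4,1)=0.0000, V(4,2)=1.0000, V(4,3)=1.0000, V(4,4)=1.0000
  t=3,j=0: stock 132.0629 → up 143.9485 (V=0.0000), down 124.1391 (V=0.0000). Price 0.0000; hedge Δ=0.0000, bond B=0.0000.
  t=3,j=1: stock 153.1367 → up 166.9190 (V=1.0000), down 143.9485 (V=0.0000). Price 0.7547; hedge Δ=0.0435, bond B=-5.9119.
  t=3,j=2: stock 177.5734 → up 193.5550 (V=1.0000), down 166.9190 (V=1.0000). Price 0.9434; hedge Δ=0.0000, bond B=0.9434.
  t=3,j=3: stock 205.9096 → up 224.4415 (V=1.0000), down 193.5550 (V=1.0000). Price 0.9434; hedge Δ=0.0000, bond B=0.9434.
  t=2,j=0: stock 140.4924 → up 153.1367 (V=0.7547), down 132.0629 (V=0.0000). Price 0.5696; hedge Δ=0.0358, bond B=-4.4618.
  t=2,j=1: stock 162.9114 → up 177.5734 (V=0.9434), down 153.1367 (V=0.7547). Price 0.8544; hedge Δ=0.0077, bond B=-0.4035.
  t=2,j=2: stock 188.9079 → up 205.9096 (V=0.9434), down 177.5734 (V=0.9434). Price 0.8900; hedge Δ=0.0000, bond B=0.8900.
  t=1,j=0: stock 149.4600 → up 162.9114 (V=0.8544), down 140.4924 (V=0.5696). Price 0.7523; hedge Δ=0.0127, bond B=-1.1464.
  t=1,j=1: stock 173.3100 → up 188.9079 (V=0.8900), down 162.9114 (V=0.8544). Price 0.8329; hedge Δ=0.0014, bond B=0.5956.
  t=0,j=0: stock 159.0000 → up 173.3100 (V=0.8329), down 149.4600 (V=0.7523). Price 0.7705; hedge Δ=0.0034, bond B=0.2332.
Root portfolio cost Δ·159+B reproduces V0=0.7705.

(0,0): Delta=0.0034 Bond=0.2332
(1,0): Delta=0.0127 Bond=-1.1464
(1,1): Delta=0.0014 Bond=0.5956
(2,0): Delta=0.0358 Bond=-4.4618
(2,1): Delta=0.0077 Bond=-0.4035
(2,2): Delta=0.0000 Bond=0.8900
(3,0): Delta=0.0000 Bond=0.0000
(3,1): Delta=0.0435 Bond=-5.9119
(3,2): Delta=0.0000 Bond=0.9434
(3,3): Delta=0.0000 Bond=0.9434
V0=0.7705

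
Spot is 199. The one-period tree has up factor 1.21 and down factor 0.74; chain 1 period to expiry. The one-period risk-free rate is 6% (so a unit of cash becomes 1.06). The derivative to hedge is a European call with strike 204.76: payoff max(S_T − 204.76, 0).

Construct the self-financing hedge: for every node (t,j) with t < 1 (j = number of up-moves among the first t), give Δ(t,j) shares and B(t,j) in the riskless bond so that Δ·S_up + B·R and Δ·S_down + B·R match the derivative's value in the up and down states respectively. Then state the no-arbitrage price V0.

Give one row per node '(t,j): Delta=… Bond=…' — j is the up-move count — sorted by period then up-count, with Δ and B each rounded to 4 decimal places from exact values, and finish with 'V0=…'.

(0,0): Delta=0.3852 Bond=-53.5171
V0=23.1425

No-arbitrage ⇒ martingale measure with p* = (R−d)/(u−d) = 0.6809.
At expiry t=1: V(1,0)=0.0000, V(1,1)=36.0300
(0,0): S=199.0000. Δ = (V_up−V_dn)/(S_up−S_dn) = (36.0300−0.0000)/(240.7900−147.2600) = 0.3852. V = [p*·36.0300 + (1−p*)·0.0000]/1.06 = 23.1425. B = V − Δ·S = -53.5171.
The time-0 hedge costs 23.1425, which is the no-arbitrage price.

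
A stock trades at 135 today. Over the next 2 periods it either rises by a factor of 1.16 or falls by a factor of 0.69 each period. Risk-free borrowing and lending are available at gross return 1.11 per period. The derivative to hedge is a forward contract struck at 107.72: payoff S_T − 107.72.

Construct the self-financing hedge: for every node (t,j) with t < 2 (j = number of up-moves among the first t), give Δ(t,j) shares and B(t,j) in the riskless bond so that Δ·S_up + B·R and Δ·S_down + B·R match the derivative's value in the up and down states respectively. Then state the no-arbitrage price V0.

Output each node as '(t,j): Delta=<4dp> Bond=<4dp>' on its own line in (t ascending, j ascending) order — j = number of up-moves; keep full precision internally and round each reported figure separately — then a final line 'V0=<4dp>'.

(0,0): Delta=1.0000 Bond=-87.4280
(1,0): Delta=1.0000 Bond=-97.0450
(1,1): Delta=1.0000 Bond=-97.0450
V0=47.5720

Since d<R<u, set p* = (R−d)/(u−d) = 0.8936; price each node as the discounted p*-expectation of its children.
Terminal values V(2,·): V(2,0)=-43.4465, V(2,1)=0.3340, V(2,2)=73.9360
Node (1,0) S=93.1500: V=(p*·0.3340+(1−p*)·-43.4465)/1.11=-3.8950; Δ=(0.3340−-43.4465)/(108.0540−64.2735)=1.0000; B=V−Δ·S=-97.0450
Node (1,1) S=156.6000: V=(p*·73.9360+(1−p*)·0.3340)/1.11=59.5550; Δ=(73.9360−0.3340)/(181.6560−108.0540)=1.0000; B=V−Δ·S=-97.0450
Node (0,0) S=135.0000: V=(p*·59.5550+(1−p*)·-3.8950)/1.11=47.5720; Δ=(59.5550−-3.8950)/(156.6000−93.1500)=1.0000; B=V−Δ·S=-87.4280
Check: Δ(0,0)·S0 + B(0,0) = 47.5720 = V0.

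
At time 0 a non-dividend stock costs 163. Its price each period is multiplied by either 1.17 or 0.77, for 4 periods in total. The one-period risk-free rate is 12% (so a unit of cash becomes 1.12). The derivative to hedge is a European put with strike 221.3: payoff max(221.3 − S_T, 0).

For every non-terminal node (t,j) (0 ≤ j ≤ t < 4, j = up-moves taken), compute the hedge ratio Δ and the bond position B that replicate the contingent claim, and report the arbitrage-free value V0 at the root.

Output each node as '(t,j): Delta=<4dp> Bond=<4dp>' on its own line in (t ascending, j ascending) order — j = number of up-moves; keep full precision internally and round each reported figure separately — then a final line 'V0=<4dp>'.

(0,0): Delta=-0.3846 Bond=71.6791
(1,0): Delta=-1.0000 Bond=157.5170
(1,1): Delta=-0.3268 Bond=69.2468
(2,0): Delta=-1.0000 Bond=176.4190
(2,1): Delta=-1.0000 Bond=176.4190
(2,2): Delta=-0.2635 Bond=63.4332
(3,0): Delta=-1.0000 Bond=197.5893
(3,1): Delta=-1.0000 Bond=197.5893
(3,2): Delta=-1.0000 Bond=197.5893
(3,3): Delta=-0.1942 Bond=52.9674
V0=8.9861

Under the risk-neutral measure, an up-move has probability p* = (R−d)/(u−d) = 0.8750 and values discount at R = 1.12.
Terminal payoffs: V(4,0)=164.0005, V(4,1)=134.2346, V(4,2)=89.0058, V(4,3)=20.2816, V(4,4)=0.0000
(3,0): S=74.4149. Δ = (V_up−V_dn)/(S_up−S_dn) = (134.2346−164.0005)/(87.0654−57.2995) = -1.0000. V = [p*·134.2346 + (1−p*)·164.0005]/1.12 = 123.1744. B = V − Δ·S = 197.5893.
(3,1): S=113.0720. Δ = (V_up−V_dn)/(S_up−S_dn) = (89.0058−134.2346)/(132.2942−87.0654) = -1.0000. V = [p*·89.0058 + (1−p*)·134.2346]/1.12 = 84.5173. B = V − Δ·S = 197.5893.
(3,2): S=171.8106. Δ = (V_up−V_dn)/(S_up−S_dn) = (20.2816−89.0058)/(201.0184−132.2942) = -1.0000. V = [p*·20.2816 + (1−p*)·89.0058]/1.12 = 25.7786. B = V − Δ·S = 197.5893.
(3,3): S=261.0629. Δ = (V_up−V_dn)/(S_up−S_dn) = (0.0000−20.2816)/(305.4436−201.0184) = -0.1942. V = [p*·0.0000 + (1−p*)·20.2816]/1.12 = 2.2636. B = V − Δ·S = 52.9674.
(2,0): S=96.6427. Δ = (V_up−V_dn)/(S_up−S_dn) = (84.5173−123.1744)/(113.0720−74.4149) = -1.0000. V = [p*·84.5173 + (1−p*)·123.1744]/1.12 = 79.7763. B = V − Δ·S = 176.4190.
(2,1): S=146.8467. Δ = (V_up−V_dn)/(S_up−S_dn) = (25.7786−84.5173)/(171.8106−113.0720) = -1.0000. V = [p*·25.7786 + (1−p*)·84.5173]/1.12 = 29.5723. B = V − Δ·S = 176.4190.
(2,2): S=223.1307. Δ = (V_up−V_dn)/(S_up−S_dn) = (2.2636−25.7786)/(261.0629−171.8106) = -0.2635. V = [p*·2.2636 + (1−p*)·25.7786]/1.12 = 4.6455. B = V − Δ·S = 63.4332.
(1,0): S=125.5100. Δ = (V_up−V_dn)/(S_up−S_dn) = (29.5723−79.7763)/(146.8467−96.6427) = -1.0000. V = [p*·29.5723 + (1−p*)·79.7763]/1.12 = 32.0070. B = V − Δ·S = 157.5170.
(1,1): S=190.7100. Δ = (V_up−V_dn)/(S_up−S_dn) = (4.6455−29.5723)/(223.1307−146.8467) = -0.3268. V = [p*·4.6455 + (1−p*)·29.5723]/1.12 = 6.9298. B = V − Δ·S = 69.2468.
(0,0): S=163.0000. Δ = (V_up−V_dn)/(S_up−S_dn) = (6.9298−32.0070)/(190.7100−125.5100) = -0.3846. V = [p*·6.9298 + (1−p*)·32.0070]/1.12 = 8.9861. B = V − Δ·S = 71.6791.
Each (Δ,B) replicates both successor values, so the strategy is self-financing and V0 is arbitrage-free.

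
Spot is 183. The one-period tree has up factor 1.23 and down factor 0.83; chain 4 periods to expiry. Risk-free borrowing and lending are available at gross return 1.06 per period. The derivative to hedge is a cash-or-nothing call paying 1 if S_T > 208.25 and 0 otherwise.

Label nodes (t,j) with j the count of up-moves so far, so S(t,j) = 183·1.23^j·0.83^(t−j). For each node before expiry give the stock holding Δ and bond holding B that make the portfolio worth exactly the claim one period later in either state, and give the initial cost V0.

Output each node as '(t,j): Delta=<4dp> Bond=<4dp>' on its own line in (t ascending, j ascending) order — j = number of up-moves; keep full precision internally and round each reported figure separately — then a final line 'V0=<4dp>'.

(0,0): Delta=0.0048 Bond=-0.5423
(1,0): Delta=0.0048 Bond=-0.5760
(1,1): Delta=0.0048 Bond=-0.5739
(2,0): Delta=0.0000 Bond=0.0000
(2,1): Delta=0.0073 Bond=-1.0619
(2,2): Delta=0.0036 Bond=-0.2731
(3,0): Delta=0.0000 Bond=0.0000
(3,1): Delta=0.0000 Bond=0.0000
(3,2): Delta=0.0109 Bond=-1.9575
(3,3): Delta=0.0000 Bond=0.9434
V0=0.3426

Since d<R<u, set p* = (R−d)/(u−d) = 0.5750; price each node as the discounted p*-expectation of its children.
At expiry t=4: V(4,0)=0.0000, V(4,1)=0.0000, V(4,2)=0.0000, V(4,3)=1.0000, V(4,4)=1.0000
  t=3,j=0: stock 104.6370 → up 128.7035 (V=0.0000), down 86.8487 (V=0.0000). Price 0.0000; hedge Δ=0.0000, bond B=0.0000.
  t=3,j=1: stock 155.0645 → up 190.7293 (V=0.0000), down 128.7035 (V=0.0000). Price 0.0000; hedge Δ=0.0000, bond B=0.0000.
  t=3,j=2: stock 229.7944 → up 282.6471 (V=1.0000), down 190.7293 (V=0.0000). Price 0.5425; hedge Δ=0.0109, bond B=-1.9575.
  t=3,j=3: stock 340.5387 → up 418.8626 (V=1.0000), down 282.6471 (V=1.0000). Price 0.9434; hedge Δ=0.0000, bond B=0.9434.
  t=2,j=0: stock 126.0687 → up 155.0645 (V=0.0000), down 104.6370 (V=0.0000). Price 0.0000; hedge Δ=0.0000, bond B=0.0000.
  t=2,j=1: stock 186.8247 → up 229.7944 (V=0.5425), down 155.0645 (V=0.0000). Price 0.2943; hedge Δ=0.0073, bond B=-1.0619.
  t=2,j=2: stock 276.8607 → up 340.5387 (V=0.9434), down 229.7944 (V=0.5425). Price 0.7292; hedge Δ=0.0036, bond B=-0.2731.
  t=1,j=0: stock 151.8900 → up 186.8247 (V=0.2943), down 126.0687 (V=0.0000). Price 0.1596; hedge Δ=0.0048, bond B=-0.5760.
  t=1,j=1: stock 225.0900 → up 276.8607 (V=0.7292), down 186.8247 (V=0.2943). Price 0.5136; hedge Δ=0.0048, bond B=-0.5739.
  t=0,j=0: stock 183.0000 → up 225.0900 (V=0.5136), down 151.8900 (V=0.1596). Price 0.3426; hedge Δ=0.0048, bond B=-0.5423.
Self-financing check: at every node Δ·S+B equals the discounted successor values.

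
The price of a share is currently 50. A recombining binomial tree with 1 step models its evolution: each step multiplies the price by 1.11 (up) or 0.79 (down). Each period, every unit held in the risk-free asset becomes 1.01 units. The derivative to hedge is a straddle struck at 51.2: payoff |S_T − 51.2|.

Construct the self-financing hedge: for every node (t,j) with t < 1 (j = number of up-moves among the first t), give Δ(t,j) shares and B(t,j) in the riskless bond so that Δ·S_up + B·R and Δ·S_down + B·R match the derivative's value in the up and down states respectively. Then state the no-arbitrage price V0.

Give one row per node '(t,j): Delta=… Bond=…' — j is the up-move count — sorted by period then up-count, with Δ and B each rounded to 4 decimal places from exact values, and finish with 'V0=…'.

Under the risk-neutral measure, an up-move has probability p* = (R−d)/(u−d) = 0.6875 and values discount at R = 1.01.
Terminal payoffs: V(1,0)=11.7000, V(1,1)=4.3000
  t=0,j=0: stock 50.0000 → up 55.5000 (V=4.3000), down 39.5000 (V=11.7000). Price 6.5470; hedge Δ=-0.4625, bond B=29.6720.
Each (Δ,B) replicates both successor values, so the strategy is self-financing and V0 is arbitrage-free.

(0,0): Delta=-0.4625 Bond=29.6720
V0=6.5470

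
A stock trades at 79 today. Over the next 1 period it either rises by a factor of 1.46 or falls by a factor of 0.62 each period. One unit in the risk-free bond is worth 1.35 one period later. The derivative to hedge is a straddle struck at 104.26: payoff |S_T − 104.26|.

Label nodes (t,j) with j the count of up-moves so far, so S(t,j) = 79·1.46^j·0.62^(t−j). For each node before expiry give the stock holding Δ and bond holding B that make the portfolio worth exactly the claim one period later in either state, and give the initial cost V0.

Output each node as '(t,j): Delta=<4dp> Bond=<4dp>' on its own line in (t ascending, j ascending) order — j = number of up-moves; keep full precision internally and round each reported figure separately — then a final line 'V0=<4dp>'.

Under the risk-neutral measure, an up-move has probability p* = (R−d)/(u−d) = 0.8690 and values discount at R = 1.35.
Terminal values V(1,·): V(1,0)=55.2800, V(1,1)=11.0800
Node (0,0) S=79.0000: V=(p*·11.0800+(1−p*)·55.2800)/1.35=12.4949; Δ=(11.0800−55.2800)/(115.3400−48.9800)=-0.6661; B=V−Δ·S=65.1139
Root portfolio cost Δ·79+B reproduces V0=12.4949.

(0,0): Delta=-0.6661 Bond=65.1139
V0=12.4949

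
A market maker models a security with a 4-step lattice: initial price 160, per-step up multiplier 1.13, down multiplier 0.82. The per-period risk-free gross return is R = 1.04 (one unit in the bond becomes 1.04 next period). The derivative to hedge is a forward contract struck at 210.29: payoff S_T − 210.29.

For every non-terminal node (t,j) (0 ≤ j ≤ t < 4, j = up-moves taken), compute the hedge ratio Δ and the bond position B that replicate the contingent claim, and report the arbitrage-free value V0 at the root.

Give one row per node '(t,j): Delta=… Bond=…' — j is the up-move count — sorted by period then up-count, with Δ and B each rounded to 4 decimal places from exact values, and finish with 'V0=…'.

(0,0): Delta=1.0000 Bond=-179.7568
(1,0): Delta=1.0000 Bond=-186.9470
(1,1): Delta=1.0000 Bond=-186.9470
(2,0): Delta=1.0000 Bond=-194.4249
(2,1): Delta=1.0000 Bond=-194.4249
(2,2): Delta=1.0000 Bond=-194.4249
(3,0): Delta=1.0000 Bond=-202.2019
(3,1): Delta=1.0000 Bond=-202.2019
(3,2): Delta=1.0000 Bond=-202.2019
(3,3): Delta=1.0000 Bond=-202.2019
V0=-19.7568

No-arbitrage ⇒ martingale measure with p* = (R−d)/(u−d) = 0.7097.
At expiry t=4: V(4,0)=-137.9505, V(4,1)=-110.6027, V(4,2)=-72.9160, V(4,3)=-20.9819, V(4,4)=50.5858
Node (3,0) S=88.2189: V=(p*·-110.6027+(1−p*)·-137.9505)/1.04=-113.9830; Δ=(-110.6027−-137.9505)/(99.6873−72.3395)=1.0000; B=V−Δ·S=-202.2019
Node (3,1) S=121.5699: V=(p*·-72.9160+(1−p*)·-110.6027)/1.04=-80.6320; Δ=(-72.9160−-110.6027)/(137.3740−99.6873)=1.0000; B=V−Δ·S=-202.2019
Node (3,2) S=167.5293: V=(p*·-20.9819+(1−p*)·-72.9160)/1.04=-34.6726; Δ=(-20.9819−-72.9160)/(189.3081−137.3740)=1.0000; B=V−Δ·S=-202.2019
Node (3,3) S=230.8635: V=(p*·50.5858+(1−p*)·-20.9819)/1.04=28.6616; Δ=(50.5858−-20.9819)/(260.8758−189.3081)=1.0000; B=V−Δ·S=-202.2019
Node (2,0) S=107.5840: V=(p*·-80.6320+(1−p*)·-113.9830)/1.04=-86.8409; Δ=(-80.6320−-113.9830)/(121.5699−88.2189)=1.0000; B=V−Δ·S=-194.4249
Node (2,1) S=148.2560: V=(p*·-34.6726+(1−p*)·-80.6320)/1.04=-46.1689; Δ=(-34.6726−-80.6320)/(167.5293−121.5699)=1.0000; B=V−Δ·S=-194.4249
Node (2,2) S=204.3040: V=(p*·28.6616+(1−p*)·-34.6726)/1.04=9.8791; Δ=(28.6616−-34.6726)/(230.8635−167.5293)=1.0000; B=V−Δ·S=-194.4249
Node (1,0) S=131.2000: V=(p*·-46.1689+(1−p*)·-86.8409)/1.04=-55.7470; Δ=(-46.1689−-86.8409)/(148.2560−107.5840)=1.0000; B=V−Δ·S=-186.9470
Node (1,1) S=180.8000: V=(p*·9.8791+(1−p*)·-46.1689)/1.04=-6.1470; Δ=(9.8791−-46.1689)/(204.3040−148.2560)=1.0000; B=V−Δ·S=-186.9470
Node (0,0) S=160.0000: V=(p*·-6.1470+(1−p*)·-55.7470)/1.04=-19.7568; Δ=(-6.1470−-55.7470)/(180.8000−131.2000)=1.0000; B=V−Δ·S=-179.7568
Self-financing check: at every node Δ·S+B equals the discounted successor values.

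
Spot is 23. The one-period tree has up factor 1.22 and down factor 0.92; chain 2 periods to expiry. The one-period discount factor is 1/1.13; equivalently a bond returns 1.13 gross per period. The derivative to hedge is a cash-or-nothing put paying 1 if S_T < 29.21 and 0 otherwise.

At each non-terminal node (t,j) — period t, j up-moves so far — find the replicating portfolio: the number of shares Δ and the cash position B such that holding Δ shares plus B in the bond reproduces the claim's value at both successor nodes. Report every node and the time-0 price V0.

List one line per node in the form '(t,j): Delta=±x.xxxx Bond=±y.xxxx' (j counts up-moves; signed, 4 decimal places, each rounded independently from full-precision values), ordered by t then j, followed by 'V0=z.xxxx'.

Risk-neutral probability p* = (R−d)/(u−d) = (1.13−0.92)/(1.22−0.92) = 0.7000.
Payoff layer (t=2): V(2,0)=1.0000, V(2,1)=1.0000, V(2,2)=0.0000
(1,0): S=21.1600. Δ = (V_up−V_dn)/(S_up−S_dn) = (1.0000−1.0000)/(25.8152−19.4672) = 0.0000. V = [p*·1.0000 + (1−p*)·1.0000]/1.13 = 0.8850. B = V − Δ·S = 0.8850.
(1,1): S=28.0600. Δ = (V_up−V_dn)/(S_up−S_dn) = (0.0000−1.0000)/(34.2332−25.8152) = -0.1188. V = [p*·0.0000 + (1−p*)·1.0000]/1.13 = 0.2655. B = V − Δ·S = 3.5988.
(0,0): S=23.0000. Δ = (V_up−V_dn)/(S_up−S_dn) = (0.2655−0.8850)/(28.0600−21.1600) = -0.0898. V = [p*·0.2655 + (1−p*)·0.8850]/1.13 = 0.3994. B = V − Δ·S = 2.4643.
Self-financing check: at every node Δ·S+B equals the discounted successor values.

(0,0): Delta=-0.0898 Bond=2.4643
(1,0): Delta=0.0000 Bond=0.8850
(1,1): Delta=-0.1188 Bond=3.5988
V0=0.3994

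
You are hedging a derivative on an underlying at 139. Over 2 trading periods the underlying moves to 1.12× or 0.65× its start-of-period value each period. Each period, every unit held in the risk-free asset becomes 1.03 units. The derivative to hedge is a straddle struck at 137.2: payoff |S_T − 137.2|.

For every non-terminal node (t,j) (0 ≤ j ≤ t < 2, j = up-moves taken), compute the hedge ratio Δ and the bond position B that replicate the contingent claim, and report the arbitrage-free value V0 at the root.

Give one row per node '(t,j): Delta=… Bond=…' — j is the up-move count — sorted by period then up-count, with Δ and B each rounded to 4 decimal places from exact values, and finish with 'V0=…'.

Under the risk-neutral measure, an up-move has probability p* = (R−d)/(u−d) = 0.8085 and values discount at R = 1.03.
Terminal values V(2,·): V(2,0)=78.4725, V(2,1)=36.0080, V(2,2)=37.1616
  t=1,j=0: stock 90.3500 → up 101.1920 (V=36.0080), down 58.7275 (V=78.4725). Price 42.8539; hedge Δ=-1.0000, bond B=133.2039.
  t=1,j=1: stock 155.6800 → up 174.3616 (V=37.1616), down 101.1920 (V=36.0080). Price 35.8648; hedge Δ=0.0158, bond B=33.4103.
  t=0,j=0: stock 139.0000 → up 155.6800 (V=35.8648), down 90.3500 (V=42.8539). Price 36.1195; hedge Δ=-0.1070, bond B=50.9900.
Root portfolio cost Δ·139+B reproduces V0=36.1195.

(0,0): Delta=-0.1070 Bond=50.9900
(1,0): Delta=-1.0000 Bond=133.2039
(1,1): Delta=0.0158 Bond=33.4103
V0=36.1195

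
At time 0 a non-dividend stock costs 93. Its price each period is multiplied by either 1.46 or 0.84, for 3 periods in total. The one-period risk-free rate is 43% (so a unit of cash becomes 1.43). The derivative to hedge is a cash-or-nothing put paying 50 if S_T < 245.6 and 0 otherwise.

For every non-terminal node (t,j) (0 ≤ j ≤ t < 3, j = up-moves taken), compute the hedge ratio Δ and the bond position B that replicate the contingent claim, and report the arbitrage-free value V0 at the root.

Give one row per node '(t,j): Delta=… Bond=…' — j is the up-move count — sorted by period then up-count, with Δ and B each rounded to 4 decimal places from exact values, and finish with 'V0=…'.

Under the risk-neutral measure, an up-move has probability p* = (R−d)/(u−d) = 0.9516 and values discount at R = 1.43.
Payoff layer (t=3): V(3,0)=50.0000, V(3,1)=50.0000, V(3,2)=50.0000, V(3,3)=0.0000
Node (2,0) S=65.6208: V=(p*·50.0000+(1−p*)·50.0000)/1.43=34.9650; Δ=(50.0000−50.0000)/(95.8064−55.1215)=0.0000; B=V−Δ·S=34.9650
Node (2,1) S=114.0552: V=(p*·50.0000+(1−p*)·50.0000)/1.43=34.9650; Δ=(50.0000−50.0000)/(166.5206−95.8064)=0.0000; B=V−Δ·S=34.9650
Node (2,2) S=198.2388: V=(p*·0.0000+(1−p*)·50.0000)/1.43=1.6919; Δ=(0.0000−50.0000)/(289.4286−166.5206)=-0.4068; B=V−Δ·S=82.3370
Node (1,0) S=78.1200: V=(p*·34.9650+(1−p*)·34.9650)/1.43=24.4511; Δ=(34.9650−34.9650)/(114.0552−65.6208)=0.0000; B=V−Δ·S=24.4511
Node (1,1) S=135.7800: V=(p*·1.6919+(1−p*)·34.9650)/1.43=2.3090; Δ=(1.6919−34.9650)/(198.2388−114.0552)=-0.3952; B=V−Δ·S=55.9754
Node (0,0) S=93.0000: V=(p*·2.3090+(1−p*)·24.4511)/1.43=2.3639; Δ=(2.3090−24.4511)/(135.7800−78.1200)=-0.3840; B=V−Δ·S=38.0769
Each (Δ,B) replicates both successor values, so the strategy is self-financing and V0 is arbitrage-free.

(0,0): Delta=-0.3840 Bond=38.0769
(1,0): Delta=0.0000 Bond=24.4511
(1,1): Delta=-0.3952 Bond=55.9754
(2,0): Delta=0.0000 Bond=34.9650
(2,1): Delta=0.0000 Bond=34.9650
(2,2): Delta=-0.4068 Bond=82.3370
V0=2.3639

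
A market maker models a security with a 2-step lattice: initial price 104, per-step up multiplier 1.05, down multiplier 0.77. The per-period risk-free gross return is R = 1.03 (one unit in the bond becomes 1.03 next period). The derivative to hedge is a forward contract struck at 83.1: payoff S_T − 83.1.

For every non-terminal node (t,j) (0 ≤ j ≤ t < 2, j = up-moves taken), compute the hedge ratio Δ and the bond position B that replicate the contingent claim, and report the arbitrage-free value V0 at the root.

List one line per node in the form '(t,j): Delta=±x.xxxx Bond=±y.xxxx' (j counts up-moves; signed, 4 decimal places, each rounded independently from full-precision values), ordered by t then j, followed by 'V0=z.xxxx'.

(0,0): Delta=1.0000 Bond=-78.3297
(1,0): Delta=1.0000 Bond=-80.6796
(1,1): Delta=1.0000 Bond=-80.6796
V0=25.6703

The replicating-portfolio and risk-neutral prices coincide; use p* = (1.03−0.77)/(1.05−0.77) = 0.9286 for the latter.
Terminal values V(2,·): V(2,0)=-21.4384, V(2,1)=0.9840, V(2,2)=31.5600
Node (1,0) S=80.0800: V=(p*·0.9840+(1−p*)·-21.4384)/1.03=-0.5996; Δ=(0.9840−-21.4384)/(84.0840−61.6616)=1.0000; B=V−Δ·S=-80.6796
Node (1,1) S=109.2000: V=(p*·31.5600+(1−p*)·0.9840)/1.03=28.5204; Δ=(31.5600−0.9840)/(114.6600−84.0840)=1.0000; B=V−Δ·S=-80.6796
Node (0,0) S=104.0000: V=(p*·28.5204+(1−p*)·-0.5996)/1.03=25.6703; Δ=(28.5204−-0.5996)/(109.2000−80.0800)=1.0000; B=V−Δ·S=-78.3297
Self-financing check: at every node Δ·S+B equals the discounted successor values.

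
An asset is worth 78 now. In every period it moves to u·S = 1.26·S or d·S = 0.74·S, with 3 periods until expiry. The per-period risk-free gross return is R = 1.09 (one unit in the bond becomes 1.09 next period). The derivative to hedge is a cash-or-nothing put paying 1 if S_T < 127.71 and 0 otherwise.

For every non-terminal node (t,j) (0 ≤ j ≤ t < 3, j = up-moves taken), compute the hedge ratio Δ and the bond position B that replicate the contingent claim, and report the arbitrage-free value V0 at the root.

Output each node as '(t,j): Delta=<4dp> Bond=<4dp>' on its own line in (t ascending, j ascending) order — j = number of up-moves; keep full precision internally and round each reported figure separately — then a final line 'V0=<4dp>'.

The replicating-portfolio and risk-neutral prices coincide; use p* = (1.09−0.74)/(1.26−0.74) = 0.6731 for the latter.
At expiry t=3: V(3,0)=1.0000, V(3,1)=1.0000, V(3,2)=1.0000, V(3,3)=0.0000
Node (2,0) S=42.7128: V=(p*·1.0000+(1−p*)·1.0000)/1.09=0.9174; Δ=(1.0000−1.0000)/(53.8181−31.6075)=0.0000; B=V−Δ·S=0.9174
Node (2,1) S=72.7272: V=(p*·1.0000+(1−p*)·1.0000)/1.09=0.9174; Δ=(1.0000−1.0000)/(91.6363−53.8181)=0.0000; B=V−Δ·S=0.9174
Node (2,2) S=123.8328: V=(p*·0.0000+(1−p*)·1.0000)/1.09=0.2999; Δ=(0.0000−1.0000)/(156.0293−91.6363)=-0.0155; B=V−Δ·S=2.2230
Node (1,0) S=57.7200: V=(p*·0.9174+(1−p*)·0.9174)/1.09=0.8417; Δ=(0.9174−0.9174)/(72.7272−42.7128)=0.0000; B=V−Δ·S=0.8417
Node (1,1) S=98.2800: V=(p*·0.2999+(1−p*)·0.9174)/1.09=0.4604; Δ=(0.2999−0.9174)/(123.8328−72.7272)=-0.0121; B=V−Δ·S=1.6479
Node (0,0) S=78.0000: V=(p*·0.4604+(1−p*)·0.8417)/1.09=0.5367; Δ=(0.4604−0.8417)/(98.2800−57.7200)=-0.0094; B=V−Δ·S=1.2700
Root portfolio cost Δ·78+B reproduces V0=0.5367.

(0,0): Delta=-0.0094 Bond=1.2700
(1,0): Delta=0.0000 Bond=0.8417
(1,1): Delta=-0.0121 Bond=1.6479
(2,0): Delta=0.0000 Bond=0.9174
(2,1): Delta=0.0000 Bond=0.9174
(2,2): Delta=-0.0155 Bond=2.2230
V0=0.5367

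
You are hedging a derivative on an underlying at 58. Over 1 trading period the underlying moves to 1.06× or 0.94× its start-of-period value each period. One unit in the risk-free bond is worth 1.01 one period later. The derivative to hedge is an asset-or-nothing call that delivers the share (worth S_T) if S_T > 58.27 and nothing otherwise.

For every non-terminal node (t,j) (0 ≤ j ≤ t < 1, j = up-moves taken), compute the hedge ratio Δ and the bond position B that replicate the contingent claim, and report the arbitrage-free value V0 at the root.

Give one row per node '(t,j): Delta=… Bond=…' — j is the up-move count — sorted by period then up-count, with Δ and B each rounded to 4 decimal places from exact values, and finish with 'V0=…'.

Under the risk-neutral measure, an up-move has probability p* = (R−d)/(u−d) = 0.5833 and values discount at R = 1.01.
At expiry t=1: V(1,0)=0.0000, V(1,1)=61.4800
Node (0,0) S=58.0000: V=(p*·61.4800+(1−p*)·0.0000)/1.01=35.5083; Δ=(61.4800−0.0000)/(61.4800−54.5200)=8.8333; B=V−Δ·S=-476.8251
Each (Δ,B) replicates both successor values, so the strategy is self-financing and V0 is arbitrage-free.

(0,0): Delta=8.8333 Bond=-476.8251
V0=35.5083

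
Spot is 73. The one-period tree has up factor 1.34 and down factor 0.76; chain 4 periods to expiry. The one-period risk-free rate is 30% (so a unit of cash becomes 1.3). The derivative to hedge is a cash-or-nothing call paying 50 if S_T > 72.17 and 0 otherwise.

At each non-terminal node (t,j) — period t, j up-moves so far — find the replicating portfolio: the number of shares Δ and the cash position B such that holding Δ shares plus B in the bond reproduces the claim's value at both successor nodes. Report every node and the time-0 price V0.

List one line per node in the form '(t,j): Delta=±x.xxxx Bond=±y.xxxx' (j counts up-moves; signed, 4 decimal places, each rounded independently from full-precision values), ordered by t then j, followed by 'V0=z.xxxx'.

Under the risk-neutral measure, an up-move has probability p* = (R−d)/(u−d) = 0.9310 and values discount at R = 1.3.
Terminal payoffs: V(4,0)=0.0000, V(4,1)=0.0000, V(4,2)=50.0000, V(4,3)=50.0000, V(4,4)=50.0000
Node (3,0) S=32.0452: V=(p*·0.0000+(1−p*)·0.0000)/1.3=0.0000; Δ=(0.0000−0.0000)/(42.9406−24.3544)=0.0000; B=V−Δ·S=0.0000
Node (3,1) S=56.5008: V=(p*·50.0000+(1−p*)·0.0000)/1.3=35.8090; Δ=(50.0000−0.0000)/(75.7111−42.9406)=1.5258; B=V−Δ·S=-50.3979
Node (3,2) S=99.6199: V=(p*·50.0000+(1−p*)·50.0000)/1.3=38.4615; Δ=(50.0000−50.0000)/(133.4906−75.7111)=0.0000; B=V−Δ·S=38.4615
Node (3,3) S=175.6456: V=(p*·50.0000+(1−p*)·50.0000)/1.3=38.4615; Δ=(50.0000−50.0000)/(235.3651−133.4906)=0.0000; B=V−Δ·S=38.4615
Node (2,0) S=42.1648: V=(p*·35.8090+(1−p*)·0.0000)/1.3=25.6457; Δ=(35.8090−0.0000)/(56.5008−32.0452)=1.4642; B=V−Δ·S=-36.0940
Node (2,1) S=74.3432: V=(p*·38.4615+(1−p*)·35.8090)/1.3=29.4451; Δ=(38.4615−35.8090)/(99.6199−56.5008)=0.0615; B=V−Δ·S=24.8718
Node (2,2) S=131.0788: V=(p*·38.4615+(1−p*)·38.4615)/1.3=29.5858; Δ=(38.4615−38.4615)/(175.6456−99.6199)=0.0000; B=V−Δ·S=29.5858
Node (1,0) S=55.4800: V=(p*·29.4451+(1−p*)·25.6457)/1.3=22.4485; Δ=(29.4451−25.6457)/(74.3432−42.1648)=0.1181; B=V−Δ·S=15.8979
Node (1,1) S=97.8200: V=(p*·29.5858+(1−p*)·29.4451)/1.3=22.7508; Δ=(29.5858−29.4451)/(131.0788−74.3432)=0.0025; B=V−Δ·S=22.5082
Node (0,0) S=73.0000: V=(p*·22.7508+(1−p*)·22.4485)/1.3=17.4846; Δ=(22.7508−22.4485)/(97.8200−55.4800)=0.0071; B=V−Δ·S=16.9633
The time-0 hedge costs 17.4846, which is the no-arbitrage price.

(0,0): Delta=0.0071 Bond=16.9633
(1,0): Delta=0.1181 Bond=15.8979
(1,1): Delta=0.0025 Bond=22.5082
(2,0): Delta=1.4642 Bond=-36.0940
(2,1): Delta=0.0615 Bond=24.8718
(2,2): Delta=0.0000 Bond=29.5858
(3,0): Delta=0.0000 Bond=0.0000
(3,1): Delta=1.5258 Bond=-50.3979
(3,2): Delta=0.0000 Bond=38.4615
(3,3): Delta=0.0000 Bond=38.4615
V0=17.4846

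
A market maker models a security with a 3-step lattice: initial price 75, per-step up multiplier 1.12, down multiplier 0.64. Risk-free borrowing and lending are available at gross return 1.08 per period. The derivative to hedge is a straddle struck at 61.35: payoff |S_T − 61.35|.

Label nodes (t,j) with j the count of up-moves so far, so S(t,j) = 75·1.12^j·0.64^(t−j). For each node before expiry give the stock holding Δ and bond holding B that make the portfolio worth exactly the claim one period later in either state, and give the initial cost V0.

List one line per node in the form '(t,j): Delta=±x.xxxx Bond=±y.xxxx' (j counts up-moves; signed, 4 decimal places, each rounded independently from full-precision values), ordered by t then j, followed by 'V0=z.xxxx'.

(0,0): Delta=0.7618 Bond=-29.5992
(1,0): Delta=-1.0000 Bond=52.5977
(1,1): Delta=0.8533 Bond=-39.6549
(2,0): Delta=-1.0000 Bond=56.8056
(2,1): Delta=-1.0000 Bond=56.8056
(2,2): Delta=0.9496 Bond=-51.8848
V0=27.5334

No-arbitrage ⇒ martingale measure with p* = (R−d)/(u−d) = 0.9167.
Terminal payoffs: V(3,0)=41.6892, V(3,1)=26.9436, V(3,2)=1.1388, V(3,3)=44.0196
(2,0): S=30.7200. Δ = (V_up−V_dn)/(S_up−S_dn) = (26.9436−41.6892)/(34.4064−19.6608) = -1.0000. V = [p*·26.9436 + (1−p*)·41.6892]/1.08 = 26.0856. B = V − Δ·S = 56.8056.
(2,1): S=53.7600. Δ = (V_up−V_dn)/(S_up−S_dn) = (1.1388−26.9436)/(60.2112−34.4064) = -1.0000. V = [p*·1.1388 + (1−p*)·26.9436]/1.08 = 3.0456. B = V − Δ·S = 56.8056.
(2,2): S=94.0800. Δ = (V_up−V_dn)/(S_up−S_dn) = (44.0196−1.1388)/(105.3696−60.2112) = 0.9496. V = [p*·44.0196 + (1−p*)·1.1388]/1.08 = 37.4502. B = V − Δ·S = -51.8848.
(1,0): S=48.0000. Δ = (V_up−V_dn)/(S_up−S_dn) = (3.0456−26.0856)/(53.7600−30.7200) = -1.0000. V = [p*·3.0456 + (1−p*)·26.0856]/1.08 = 4.5977. B = V − Δ·S = 52.5977.
(1,1): S=84.0000. Δ = (V_up−V_dn)/(S_up−S_dn) = (37.4502−3.0456)/(94.0800−53.7600) = 0.8533. V = [p*·37.4502 + (1−p*)·3.0456]/1.08 = 32.0214. B = V − Δ·S = -39.6549.
(0,0): S=75.0000. Δ = (V_up−V_dn)/(S_up−S_dn) = (32.0214−4.5977)/(84.0000−48.0000) = 0.7618. V = [p*·32.0214 + (1−p*)·4.5977]/1.08 = 27.5334. B = V − Δ·S = -29.5992.
Check: Δ(0,0)·S0 + B(0,0) = 27.5334 = V0.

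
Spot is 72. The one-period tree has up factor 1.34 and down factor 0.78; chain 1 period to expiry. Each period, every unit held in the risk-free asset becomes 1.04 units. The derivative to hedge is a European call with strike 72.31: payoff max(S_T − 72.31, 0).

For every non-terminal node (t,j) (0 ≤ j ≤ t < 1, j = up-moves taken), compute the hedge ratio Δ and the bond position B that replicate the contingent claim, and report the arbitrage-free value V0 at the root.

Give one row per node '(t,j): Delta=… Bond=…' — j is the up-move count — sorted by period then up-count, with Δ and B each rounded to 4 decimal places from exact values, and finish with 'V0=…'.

Under the risk-neutral measure, an up-move has probability p* = (R−d)/(u−d) = 0.4643 and values discount at R = 1.04.
Payoff layer (t=1): V(1,0)=0.0000, V(1,1)=24.1700
Node (0,0) S=72.0000: V=(p*·24.1700+(1−p*)·0.0000)/1.04=10.7902; Δ=(24.1700−0.0000)/(96.4800−56.1600)=0.5995; B=V−Δ·S=-32.3705
The time-0 hedge costs 10.7902, which is the no-arbitrage price.

(0,0): Delta=0.5995 Bond=-32.3705
V0=10.7902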